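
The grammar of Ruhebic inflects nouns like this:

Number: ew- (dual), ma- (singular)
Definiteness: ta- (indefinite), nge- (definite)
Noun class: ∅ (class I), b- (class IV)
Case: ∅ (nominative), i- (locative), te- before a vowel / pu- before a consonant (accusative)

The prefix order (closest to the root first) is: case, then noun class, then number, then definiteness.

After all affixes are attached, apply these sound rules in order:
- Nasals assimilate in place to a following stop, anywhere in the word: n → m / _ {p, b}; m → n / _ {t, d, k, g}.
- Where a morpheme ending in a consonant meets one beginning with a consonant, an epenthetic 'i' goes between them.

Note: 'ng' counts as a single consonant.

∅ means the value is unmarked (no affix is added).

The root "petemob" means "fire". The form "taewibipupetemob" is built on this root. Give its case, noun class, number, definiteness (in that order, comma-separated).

accusative, class IV, dual, indefinite

Segment: ta-ew-b-pu-petemob.
case: te/pu- → accusative.
noun class: b- → class IV.
number: ew- → dual.
definiteness: ta- → indefinite.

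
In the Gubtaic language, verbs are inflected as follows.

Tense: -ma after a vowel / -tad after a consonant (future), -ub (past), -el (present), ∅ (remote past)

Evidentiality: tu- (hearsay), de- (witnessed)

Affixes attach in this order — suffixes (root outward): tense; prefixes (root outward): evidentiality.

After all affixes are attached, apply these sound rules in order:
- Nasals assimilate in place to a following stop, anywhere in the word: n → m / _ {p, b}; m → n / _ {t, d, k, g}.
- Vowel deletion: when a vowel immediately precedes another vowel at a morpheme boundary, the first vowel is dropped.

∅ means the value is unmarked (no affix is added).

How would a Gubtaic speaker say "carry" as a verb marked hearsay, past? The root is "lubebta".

tulubebtub

Attach evidentiality hearsay tu- → tulubebta.
Attach tense past -ub → tulubebtaub.
Nasal assimilation: no change.
Apply vowel deletion: tulubebtaub → tulubebtub.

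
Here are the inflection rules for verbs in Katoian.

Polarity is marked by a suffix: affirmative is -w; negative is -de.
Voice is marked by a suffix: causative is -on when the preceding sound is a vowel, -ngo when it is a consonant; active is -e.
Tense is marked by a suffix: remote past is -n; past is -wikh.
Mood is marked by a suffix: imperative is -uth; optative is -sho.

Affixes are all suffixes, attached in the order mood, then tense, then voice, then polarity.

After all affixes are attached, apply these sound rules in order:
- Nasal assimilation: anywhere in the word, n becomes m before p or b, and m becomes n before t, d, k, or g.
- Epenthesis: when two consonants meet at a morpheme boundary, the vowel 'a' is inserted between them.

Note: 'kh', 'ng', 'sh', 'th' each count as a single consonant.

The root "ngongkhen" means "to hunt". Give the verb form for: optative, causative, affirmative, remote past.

Attach mood optative -sho → ngongkhensho.
Attach tense remote past -n → ngongkhenshon.
Attach voice causative -ngo (after consonant 'n') → ngongkhenshonngo.
Attach polarity affirmative -w → ngongkhenshonngow.
Nasal assimilation: no change.
Apply epenthesis: ngongkhenshonngow → ngongkhenashonangow.

ngongkhenashonangow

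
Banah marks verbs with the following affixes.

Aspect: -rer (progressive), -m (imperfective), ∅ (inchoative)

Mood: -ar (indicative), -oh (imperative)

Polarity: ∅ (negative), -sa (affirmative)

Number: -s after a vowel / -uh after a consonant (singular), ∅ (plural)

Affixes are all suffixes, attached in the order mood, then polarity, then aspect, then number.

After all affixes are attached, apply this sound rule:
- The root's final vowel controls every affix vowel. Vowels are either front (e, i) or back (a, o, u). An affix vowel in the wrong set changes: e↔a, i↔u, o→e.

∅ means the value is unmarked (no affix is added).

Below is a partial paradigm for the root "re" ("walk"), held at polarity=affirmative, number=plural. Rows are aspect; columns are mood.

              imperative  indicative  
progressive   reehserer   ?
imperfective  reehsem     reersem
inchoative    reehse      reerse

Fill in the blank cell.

Attach mood indicative -ar → rear.
Attach polarity affirmative -sa → rearsa.
Attach aspect progressive -rer → rearsarer.
number = plural: zero marking, form stays rearsarer.
Apply vowel harmony: rearsarer → reerserer.

reerserer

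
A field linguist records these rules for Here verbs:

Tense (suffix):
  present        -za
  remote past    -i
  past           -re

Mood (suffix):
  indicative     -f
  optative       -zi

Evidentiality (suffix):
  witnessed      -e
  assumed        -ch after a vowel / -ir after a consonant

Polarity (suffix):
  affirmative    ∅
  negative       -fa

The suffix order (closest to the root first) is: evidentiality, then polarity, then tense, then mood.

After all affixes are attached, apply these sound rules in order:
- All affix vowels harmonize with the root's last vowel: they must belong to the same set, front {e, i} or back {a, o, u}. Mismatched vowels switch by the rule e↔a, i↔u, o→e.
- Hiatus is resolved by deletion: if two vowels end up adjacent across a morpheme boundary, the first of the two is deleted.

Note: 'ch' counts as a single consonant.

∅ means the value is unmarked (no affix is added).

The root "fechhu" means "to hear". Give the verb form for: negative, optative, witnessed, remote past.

fechhafuzu

Attach evidentiality witnessed -e → fechhue.
Attach polarity negative -fa → fechhuefa.
Attach tense remote past -i → fechhuefai.
Attach mood optative -zi → fechhuefaizi.
Apply vowel harmony: fechhuefaizi → fechhuafauzu.
Apply vowel deletion: fechhuafauzu → fechhafuzu.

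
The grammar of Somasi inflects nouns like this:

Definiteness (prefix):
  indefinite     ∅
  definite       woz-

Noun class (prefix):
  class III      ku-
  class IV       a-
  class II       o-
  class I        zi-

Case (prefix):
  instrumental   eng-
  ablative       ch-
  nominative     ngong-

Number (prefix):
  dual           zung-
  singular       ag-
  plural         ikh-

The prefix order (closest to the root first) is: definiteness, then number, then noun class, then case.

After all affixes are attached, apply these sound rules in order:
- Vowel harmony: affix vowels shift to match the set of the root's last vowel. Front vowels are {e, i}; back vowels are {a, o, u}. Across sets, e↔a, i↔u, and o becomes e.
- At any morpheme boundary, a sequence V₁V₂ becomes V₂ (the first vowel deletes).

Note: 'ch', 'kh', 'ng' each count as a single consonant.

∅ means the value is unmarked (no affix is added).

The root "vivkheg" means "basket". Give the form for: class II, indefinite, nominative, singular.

ngengegvivkheg

definiteness = indefinite: zero marking, form stays vivkheg.
Attach number singular ag- → agvivkheg.
Attach noun class class II o- → oagvivkheg.
Attach case nominative ngong- → ngongoagvivkheg.
Apply vowel harmony: ngongoagvivkheg → ngengeegvivkheg.
Apply vowel deletion: ngengeegvivkheg → ngengegvivkheg.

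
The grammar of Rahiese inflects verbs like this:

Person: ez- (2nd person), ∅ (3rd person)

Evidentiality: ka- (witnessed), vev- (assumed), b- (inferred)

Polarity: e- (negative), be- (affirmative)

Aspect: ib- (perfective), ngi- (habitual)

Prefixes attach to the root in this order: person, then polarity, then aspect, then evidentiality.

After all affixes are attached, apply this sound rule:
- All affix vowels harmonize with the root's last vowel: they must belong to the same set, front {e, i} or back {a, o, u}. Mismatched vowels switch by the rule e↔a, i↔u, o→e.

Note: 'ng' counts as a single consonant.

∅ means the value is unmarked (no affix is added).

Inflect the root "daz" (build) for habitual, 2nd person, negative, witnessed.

kanguaazdaz

Attach person 2nd person ez- → ezdaz.
Attach polarity negative e- → eezdaz.
Attach aspect habitual ngi- → ngieezdaz.
Attach evidentiality witnessed ka- → kangieezdaz.
Apply vowel harmony: kangieezdaz → kanguaazdaz.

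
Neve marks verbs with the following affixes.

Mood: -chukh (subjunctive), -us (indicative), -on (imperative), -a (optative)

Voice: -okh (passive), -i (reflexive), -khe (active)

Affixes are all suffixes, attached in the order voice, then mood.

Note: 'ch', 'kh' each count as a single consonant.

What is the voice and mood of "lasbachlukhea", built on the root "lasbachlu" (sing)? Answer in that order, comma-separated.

Segment: lasbachlu-khe-a.
voice: -khe → active.
mood: -a → optative.

active, optative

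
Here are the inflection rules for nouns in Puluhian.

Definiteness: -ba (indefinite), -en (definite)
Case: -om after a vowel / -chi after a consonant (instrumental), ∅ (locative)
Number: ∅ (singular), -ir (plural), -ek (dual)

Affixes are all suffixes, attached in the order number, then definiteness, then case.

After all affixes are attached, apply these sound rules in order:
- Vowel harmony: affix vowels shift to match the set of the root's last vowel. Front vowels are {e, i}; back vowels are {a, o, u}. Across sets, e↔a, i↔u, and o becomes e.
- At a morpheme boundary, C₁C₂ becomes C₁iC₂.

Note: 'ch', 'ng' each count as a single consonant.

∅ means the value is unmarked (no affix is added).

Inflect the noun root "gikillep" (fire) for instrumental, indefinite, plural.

Attach number plural -ir → gikillepir.
Attach definiteness indefinite -ba → gikillepirba.
Attach case instrumental -om (after vowel 'a') → gikillepirbaom.
Apply vowel harmony: gikillepirbaom → gikillepirbeem.
Apply epenthesis: gikillepirbeem → gikillepiribeem.

gikillepiribeem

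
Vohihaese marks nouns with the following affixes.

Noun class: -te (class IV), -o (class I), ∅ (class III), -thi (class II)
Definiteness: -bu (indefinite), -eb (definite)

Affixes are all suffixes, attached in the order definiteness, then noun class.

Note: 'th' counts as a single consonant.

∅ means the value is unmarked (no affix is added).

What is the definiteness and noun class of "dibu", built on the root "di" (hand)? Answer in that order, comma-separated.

Segment: di-bu.
definiteness: -bu → indefinite.
noun class: ∅ → class III.

indefinite, class III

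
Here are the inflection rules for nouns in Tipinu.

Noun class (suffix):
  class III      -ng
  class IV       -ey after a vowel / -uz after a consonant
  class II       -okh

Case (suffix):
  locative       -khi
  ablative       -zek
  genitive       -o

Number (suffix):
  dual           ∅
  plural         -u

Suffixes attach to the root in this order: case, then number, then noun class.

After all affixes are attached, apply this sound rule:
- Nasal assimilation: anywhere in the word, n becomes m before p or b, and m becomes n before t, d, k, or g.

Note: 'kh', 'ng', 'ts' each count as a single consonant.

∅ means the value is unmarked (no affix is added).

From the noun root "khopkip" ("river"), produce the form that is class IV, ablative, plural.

Attach case ablative -zek → khopkipzek.
Attach number plural -u → khopkipzeku.
Attach noun class class IV -ey (after vowel 'u') → khopkipzekuey.
Nasal assimilation: no change.

khopkipzekuey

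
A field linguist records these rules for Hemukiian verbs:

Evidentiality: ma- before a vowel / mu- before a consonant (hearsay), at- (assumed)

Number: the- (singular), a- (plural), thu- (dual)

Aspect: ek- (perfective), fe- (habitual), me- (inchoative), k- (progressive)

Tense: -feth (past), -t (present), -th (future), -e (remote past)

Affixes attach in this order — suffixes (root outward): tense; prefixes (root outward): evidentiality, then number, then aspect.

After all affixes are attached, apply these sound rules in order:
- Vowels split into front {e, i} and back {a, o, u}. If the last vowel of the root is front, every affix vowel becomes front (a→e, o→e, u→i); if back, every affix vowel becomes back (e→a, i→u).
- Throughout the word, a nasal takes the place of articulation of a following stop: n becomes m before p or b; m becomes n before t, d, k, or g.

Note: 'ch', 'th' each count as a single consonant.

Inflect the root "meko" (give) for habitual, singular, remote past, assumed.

fathaatmekoa

Attach tense remote past -e → mekoe.
Attach evidentiality assumed at- → atmekoe.
Attach number singular the- → theatmekoe.
Attach aspect habitual fe- → fetheatmekoe.
Apply vowel harmony: fetheatmekoe → fathaatmekoa.
Nasal assimilation: no change.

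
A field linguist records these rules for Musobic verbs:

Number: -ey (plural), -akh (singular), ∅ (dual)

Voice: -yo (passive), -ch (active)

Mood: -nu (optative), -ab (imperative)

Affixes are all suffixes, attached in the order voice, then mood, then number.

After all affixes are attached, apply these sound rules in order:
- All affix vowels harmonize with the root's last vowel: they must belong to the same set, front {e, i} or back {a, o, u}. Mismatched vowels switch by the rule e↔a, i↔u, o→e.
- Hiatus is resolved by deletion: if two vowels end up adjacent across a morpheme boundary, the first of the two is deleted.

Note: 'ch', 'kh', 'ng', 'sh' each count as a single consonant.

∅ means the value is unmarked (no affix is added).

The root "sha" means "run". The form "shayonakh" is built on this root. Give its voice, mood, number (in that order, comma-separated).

passive, optative, singular

Segment: sha-yo-nu-akh.
voice: -yo → passive.
mood: -nu → optative.
number: -akh → singular.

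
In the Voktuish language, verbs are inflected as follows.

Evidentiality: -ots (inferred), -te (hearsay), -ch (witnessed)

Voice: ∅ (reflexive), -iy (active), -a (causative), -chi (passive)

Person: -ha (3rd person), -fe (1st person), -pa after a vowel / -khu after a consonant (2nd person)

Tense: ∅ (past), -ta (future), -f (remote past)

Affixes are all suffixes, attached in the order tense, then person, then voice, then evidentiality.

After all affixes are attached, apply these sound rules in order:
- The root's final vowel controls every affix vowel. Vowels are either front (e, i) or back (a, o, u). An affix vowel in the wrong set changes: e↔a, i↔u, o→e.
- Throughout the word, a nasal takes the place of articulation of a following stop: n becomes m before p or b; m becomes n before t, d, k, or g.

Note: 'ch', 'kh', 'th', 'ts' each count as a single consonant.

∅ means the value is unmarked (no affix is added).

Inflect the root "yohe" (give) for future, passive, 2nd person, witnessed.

Attach tense future -ta → yoheta.
Attach person 2nd person -pa (after vowel 'a') → yohetapa.
Attach voice passive -chi → yohetapachi.
Attach evidentiality witnessed -ch → yohetapachich.
Apply vowel harmony: yohetapachich → yohetepechich.
Nasal assimilation: no change.

yohetepechich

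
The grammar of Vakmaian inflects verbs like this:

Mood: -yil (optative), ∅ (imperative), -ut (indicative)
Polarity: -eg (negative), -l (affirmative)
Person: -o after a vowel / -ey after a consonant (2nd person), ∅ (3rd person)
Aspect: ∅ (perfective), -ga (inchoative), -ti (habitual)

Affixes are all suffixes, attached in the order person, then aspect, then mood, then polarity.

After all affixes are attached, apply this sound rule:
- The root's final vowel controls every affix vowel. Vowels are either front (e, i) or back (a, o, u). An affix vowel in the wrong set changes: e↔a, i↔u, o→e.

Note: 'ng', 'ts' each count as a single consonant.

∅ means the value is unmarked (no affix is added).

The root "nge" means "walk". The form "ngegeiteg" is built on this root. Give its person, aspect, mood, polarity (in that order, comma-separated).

Segment: nge-ga-ut-eg.
person: ∅ → 3rd person.
aspect: -ga → inchoative.
mood: -ut → indicative.
polarity: -eg → negative.

3rd person, inchoative, indicative, negative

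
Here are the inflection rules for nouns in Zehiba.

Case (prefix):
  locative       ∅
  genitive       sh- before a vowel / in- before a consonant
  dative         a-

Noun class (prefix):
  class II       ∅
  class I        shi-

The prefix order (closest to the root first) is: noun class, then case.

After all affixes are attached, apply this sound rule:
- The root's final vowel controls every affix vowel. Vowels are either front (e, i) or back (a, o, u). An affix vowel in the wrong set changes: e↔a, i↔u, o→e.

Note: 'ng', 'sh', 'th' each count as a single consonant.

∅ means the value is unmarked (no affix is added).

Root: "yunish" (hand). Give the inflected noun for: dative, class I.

eshiyunish

Attach noun class class I shi- → shiyunish.
Attach case dative a- → ashiyunish.
Apply vowel harmony: ashiyunish → eshiyunish.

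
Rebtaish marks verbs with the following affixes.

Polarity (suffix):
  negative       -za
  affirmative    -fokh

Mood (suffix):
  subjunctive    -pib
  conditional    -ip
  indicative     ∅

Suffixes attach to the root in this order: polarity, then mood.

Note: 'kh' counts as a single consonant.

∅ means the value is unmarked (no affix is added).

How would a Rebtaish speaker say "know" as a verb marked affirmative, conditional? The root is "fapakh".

fapakhfokhip

Attach polarity affirmative -fokh → fapakhfokh.
Attach mood conditional -ip → fapakhfokhip.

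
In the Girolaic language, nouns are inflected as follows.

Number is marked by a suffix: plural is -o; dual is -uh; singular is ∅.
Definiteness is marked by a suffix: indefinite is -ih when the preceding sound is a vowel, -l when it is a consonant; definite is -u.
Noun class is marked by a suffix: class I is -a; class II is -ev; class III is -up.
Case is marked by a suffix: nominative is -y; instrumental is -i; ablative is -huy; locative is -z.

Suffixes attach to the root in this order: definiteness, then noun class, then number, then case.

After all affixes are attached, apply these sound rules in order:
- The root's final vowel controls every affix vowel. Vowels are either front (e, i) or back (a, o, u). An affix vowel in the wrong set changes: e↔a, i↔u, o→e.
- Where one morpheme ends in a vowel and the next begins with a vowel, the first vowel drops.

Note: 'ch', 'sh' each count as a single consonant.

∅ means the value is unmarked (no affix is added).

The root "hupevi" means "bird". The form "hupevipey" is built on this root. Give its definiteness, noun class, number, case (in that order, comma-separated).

Segment: hupevi-u-up-o-y.
definiteness: -u → definite.
noun class: -up → class III.
number: -o → plural.
case: -y → nominative.

definite, class III, plural, nominative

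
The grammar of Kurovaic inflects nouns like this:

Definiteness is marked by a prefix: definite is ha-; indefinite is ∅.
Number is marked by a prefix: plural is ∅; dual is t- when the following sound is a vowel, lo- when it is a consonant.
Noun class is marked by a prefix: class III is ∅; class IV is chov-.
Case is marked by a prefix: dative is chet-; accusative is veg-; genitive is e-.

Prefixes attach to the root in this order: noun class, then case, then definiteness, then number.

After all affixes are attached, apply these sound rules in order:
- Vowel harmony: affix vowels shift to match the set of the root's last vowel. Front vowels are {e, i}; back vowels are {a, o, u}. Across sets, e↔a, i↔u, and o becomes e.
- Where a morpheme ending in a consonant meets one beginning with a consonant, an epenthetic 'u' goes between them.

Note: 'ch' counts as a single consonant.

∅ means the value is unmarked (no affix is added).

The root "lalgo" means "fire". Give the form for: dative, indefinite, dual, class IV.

Attach noun class class IV chov- → chovlalgo.
Attach case dative chet- → chetchovlalgo.
definiteness = indefinite: zero marking, form stays chetchovlalgo.
Attach number dual lo- (before consonant 'ch') → lochetchovlalgo.
Apply vowel harmony: lochetchovlalgo → lochatchovlalgo.
Apply epenthesis: lochatchovlalgo → lochatuchovulalgo.

lochatuchovulalgo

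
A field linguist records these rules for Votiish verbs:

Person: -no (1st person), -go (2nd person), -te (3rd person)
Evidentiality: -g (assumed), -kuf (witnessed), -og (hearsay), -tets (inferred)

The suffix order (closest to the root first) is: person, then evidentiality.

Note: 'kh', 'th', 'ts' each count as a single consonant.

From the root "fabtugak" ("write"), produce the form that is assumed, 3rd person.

Attach person 3rd person -te → fabtugakte.
Attach evidentiality assumed -g → fabtugakteg.

fabtugakteg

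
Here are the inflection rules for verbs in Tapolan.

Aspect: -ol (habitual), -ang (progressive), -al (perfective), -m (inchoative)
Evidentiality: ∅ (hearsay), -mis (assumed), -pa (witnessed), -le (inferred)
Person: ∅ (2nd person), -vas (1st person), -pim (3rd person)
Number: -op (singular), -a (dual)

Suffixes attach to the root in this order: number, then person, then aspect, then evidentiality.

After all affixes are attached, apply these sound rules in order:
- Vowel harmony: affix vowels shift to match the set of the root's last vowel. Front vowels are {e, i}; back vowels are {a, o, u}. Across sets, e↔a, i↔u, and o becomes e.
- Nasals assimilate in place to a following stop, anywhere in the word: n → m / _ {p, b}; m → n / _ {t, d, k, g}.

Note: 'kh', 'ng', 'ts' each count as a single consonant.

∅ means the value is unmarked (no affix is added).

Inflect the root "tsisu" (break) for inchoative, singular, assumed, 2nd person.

Attach number singular -op → tsisuop.
person = 2nd person: zero marking, form stays tsisuop.
Attach aspect inchoative -m → tsisuopm.
Attach evidentiality assumed -mis → tsisuopmmis.
Apply vowel harmony: tsisuopmmis → tsisuopmmus.
Nasal assimilation: no change.

tsisuopmmus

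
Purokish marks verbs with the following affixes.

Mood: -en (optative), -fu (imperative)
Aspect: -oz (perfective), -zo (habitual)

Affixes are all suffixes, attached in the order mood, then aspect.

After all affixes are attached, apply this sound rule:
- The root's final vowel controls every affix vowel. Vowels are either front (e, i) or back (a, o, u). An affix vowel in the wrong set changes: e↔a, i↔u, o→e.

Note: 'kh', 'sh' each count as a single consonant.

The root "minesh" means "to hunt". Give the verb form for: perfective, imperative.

Attach mood imperative -fu → mineshfu.
Attach aspect perfective -oz → mineshfuoz.
Apply vowel harmony: mineshfuoz → mineshfiez.

mineshfiez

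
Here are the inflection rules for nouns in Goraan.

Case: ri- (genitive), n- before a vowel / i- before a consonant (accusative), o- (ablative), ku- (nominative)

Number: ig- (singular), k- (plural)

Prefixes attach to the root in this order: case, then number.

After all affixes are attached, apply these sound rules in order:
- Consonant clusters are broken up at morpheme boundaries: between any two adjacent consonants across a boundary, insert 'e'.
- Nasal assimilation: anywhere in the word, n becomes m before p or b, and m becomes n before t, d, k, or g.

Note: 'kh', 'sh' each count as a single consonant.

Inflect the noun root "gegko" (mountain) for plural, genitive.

Attach case genitive ri- → rigegko.
Attach number plural k- → krigegko.
Apply epenthesis: krigegko → kerigegko.
Nasal assimilation: no change.

kerigegko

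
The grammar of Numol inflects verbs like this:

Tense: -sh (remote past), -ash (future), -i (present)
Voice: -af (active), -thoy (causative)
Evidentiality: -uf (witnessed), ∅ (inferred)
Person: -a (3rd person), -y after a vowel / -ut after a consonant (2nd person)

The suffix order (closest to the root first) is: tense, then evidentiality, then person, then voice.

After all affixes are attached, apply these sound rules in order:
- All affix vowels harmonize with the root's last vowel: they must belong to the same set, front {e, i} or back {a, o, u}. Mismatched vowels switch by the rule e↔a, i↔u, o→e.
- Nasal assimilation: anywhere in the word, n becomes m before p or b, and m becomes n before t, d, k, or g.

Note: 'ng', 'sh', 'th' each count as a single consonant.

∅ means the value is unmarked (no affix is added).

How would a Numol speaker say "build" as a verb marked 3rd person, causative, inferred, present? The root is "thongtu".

thongtuuathoy

Attach tense present -i → thongtui.
evidentiality = inferred: zero marking, form stays thongtui.
Attach person 3rd person -a → thongtuia.
Attach voice causative -thoy → thongtuiathoy.
Apply vowel harmony: thongtuiathoy → thongtuuathoy.
Nasal assimilation: no change.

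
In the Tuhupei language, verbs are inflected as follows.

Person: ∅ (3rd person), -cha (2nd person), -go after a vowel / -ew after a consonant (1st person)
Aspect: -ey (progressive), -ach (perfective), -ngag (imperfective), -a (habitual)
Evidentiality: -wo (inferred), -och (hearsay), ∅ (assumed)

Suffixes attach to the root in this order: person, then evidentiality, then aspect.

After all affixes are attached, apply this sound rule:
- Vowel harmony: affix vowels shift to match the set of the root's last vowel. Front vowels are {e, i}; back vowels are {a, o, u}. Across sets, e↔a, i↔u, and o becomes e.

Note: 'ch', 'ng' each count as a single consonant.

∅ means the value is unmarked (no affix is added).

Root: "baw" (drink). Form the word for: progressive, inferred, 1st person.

bawawwoay

Attach person 1st person -ew (after consonant 'w') → bawew.
Attach evidentiality inferred -wo → bawewwo.
Attach aspect progressive -ey → bawewwoey.
Apply vowel harmony: bawewwoey → bawawwoay.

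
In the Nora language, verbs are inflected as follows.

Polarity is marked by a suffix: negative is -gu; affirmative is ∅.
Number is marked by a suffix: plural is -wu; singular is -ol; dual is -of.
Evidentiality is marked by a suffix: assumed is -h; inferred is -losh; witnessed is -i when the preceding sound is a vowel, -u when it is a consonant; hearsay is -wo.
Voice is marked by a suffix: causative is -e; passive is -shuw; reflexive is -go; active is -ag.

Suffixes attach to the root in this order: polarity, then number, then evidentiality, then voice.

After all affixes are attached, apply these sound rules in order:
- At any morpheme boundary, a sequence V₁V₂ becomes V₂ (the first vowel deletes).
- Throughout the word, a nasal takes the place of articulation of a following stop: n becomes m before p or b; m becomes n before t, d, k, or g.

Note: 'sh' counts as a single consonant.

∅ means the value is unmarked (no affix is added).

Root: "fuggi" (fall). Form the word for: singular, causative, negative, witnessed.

Attach polarity negative -gu → fuggigu.
Attach number singular -ol → fuggiguol.
Attach evidentiality witnessed -u (after consonant 'l') → fuggiguolu.
Attach voice causative -e → fuggiguolue.
Apply vowel deletion: fuggiguolue → fuggigole.
Nasal assimilation: no change.

fuggigole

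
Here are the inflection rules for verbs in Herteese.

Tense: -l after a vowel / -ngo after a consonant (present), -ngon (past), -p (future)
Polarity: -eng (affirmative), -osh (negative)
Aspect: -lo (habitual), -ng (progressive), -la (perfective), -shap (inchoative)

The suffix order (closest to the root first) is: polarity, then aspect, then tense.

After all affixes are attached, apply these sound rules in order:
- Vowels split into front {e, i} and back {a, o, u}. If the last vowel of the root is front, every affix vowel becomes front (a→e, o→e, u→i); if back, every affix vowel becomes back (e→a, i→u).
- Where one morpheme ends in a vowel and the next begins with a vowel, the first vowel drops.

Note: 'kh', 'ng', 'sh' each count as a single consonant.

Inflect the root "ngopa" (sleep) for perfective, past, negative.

ngoposhlangon

Attach polarity negative -osh → ngopaosh.
Attach aspect perfective -la → ngopaoshla.
Attach tense past -ngon → ngopaoshlangon.
Vowel harmony: no change.
Apply vowel deletion: ngopaoshlangon → ngoposhlangon.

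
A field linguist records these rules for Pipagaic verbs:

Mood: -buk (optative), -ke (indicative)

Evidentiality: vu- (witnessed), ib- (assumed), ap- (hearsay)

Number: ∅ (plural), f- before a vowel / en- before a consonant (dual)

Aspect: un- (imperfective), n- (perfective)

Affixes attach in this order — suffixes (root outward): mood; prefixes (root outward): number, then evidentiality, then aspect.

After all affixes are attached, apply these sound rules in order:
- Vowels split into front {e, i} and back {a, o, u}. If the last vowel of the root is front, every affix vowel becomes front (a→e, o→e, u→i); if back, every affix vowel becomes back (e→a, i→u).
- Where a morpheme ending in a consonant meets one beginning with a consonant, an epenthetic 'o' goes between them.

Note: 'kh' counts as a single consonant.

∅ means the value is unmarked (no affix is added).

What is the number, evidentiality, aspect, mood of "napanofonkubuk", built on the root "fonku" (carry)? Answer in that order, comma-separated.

Segment: n-ap-en-fonku-buk.
number: f/en- → dual.
evidentiality: ap- → hearsay.
aspect: n- → perfective.
mood: -buk → optative.

dual, hearsay, perfective, optative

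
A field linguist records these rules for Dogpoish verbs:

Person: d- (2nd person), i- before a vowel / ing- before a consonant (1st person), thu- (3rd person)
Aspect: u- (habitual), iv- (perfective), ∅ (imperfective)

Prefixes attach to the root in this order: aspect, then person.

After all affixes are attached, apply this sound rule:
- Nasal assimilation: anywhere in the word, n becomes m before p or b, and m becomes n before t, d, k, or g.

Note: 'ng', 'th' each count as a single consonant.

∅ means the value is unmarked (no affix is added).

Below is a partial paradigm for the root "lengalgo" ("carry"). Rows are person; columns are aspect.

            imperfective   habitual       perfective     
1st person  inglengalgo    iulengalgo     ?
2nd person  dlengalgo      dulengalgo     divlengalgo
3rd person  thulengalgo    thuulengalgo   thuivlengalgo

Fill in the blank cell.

iivlengalgo

Attach aspect perfective iv- → ivlengalgo.
Attach person 1st person i- (before vowel 'i') → iivlengalgo.
Nasal assimilation: no change.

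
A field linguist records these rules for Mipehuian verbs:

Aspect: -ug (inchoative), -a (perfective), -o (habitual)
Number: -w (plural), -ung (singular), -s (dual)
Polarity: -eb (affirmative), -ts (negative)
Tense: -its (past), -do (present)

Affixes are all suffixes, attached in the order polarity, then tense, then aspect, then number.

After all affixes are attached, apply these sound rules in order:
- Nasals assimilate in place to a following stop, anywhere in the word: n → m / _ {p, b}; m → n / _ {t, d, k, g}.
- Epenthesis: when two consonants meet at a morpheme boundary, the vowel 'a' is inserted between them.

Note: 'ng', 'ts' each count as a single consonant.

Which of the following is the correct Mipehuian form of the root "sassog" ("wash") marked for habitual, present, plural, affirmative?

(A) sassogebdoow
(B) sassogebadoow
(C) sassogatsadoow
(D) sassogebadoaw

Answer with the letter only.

Attach polarity affirmative -eb → sassogeb.
Attach tense present -do → sassogebdo.
Attach aspect habitual -o → sassogebdoo.
Attach number plural -w → sassogebdoow.
Nasal assimilation: no change.
Apply epenthesis: sassogebdoow → sassogebadoow.
So the correct form is sassogebadoow, option (B).
(C) sassogatsadoow is wrong: it uses negative instead of affirmative for polarity.
(D) sassogebadoaw is wrong: it uses perfective instead of habitual for aspect.
(A) sassogebdoow is wrong: it fails to apply the sound rule(s).

B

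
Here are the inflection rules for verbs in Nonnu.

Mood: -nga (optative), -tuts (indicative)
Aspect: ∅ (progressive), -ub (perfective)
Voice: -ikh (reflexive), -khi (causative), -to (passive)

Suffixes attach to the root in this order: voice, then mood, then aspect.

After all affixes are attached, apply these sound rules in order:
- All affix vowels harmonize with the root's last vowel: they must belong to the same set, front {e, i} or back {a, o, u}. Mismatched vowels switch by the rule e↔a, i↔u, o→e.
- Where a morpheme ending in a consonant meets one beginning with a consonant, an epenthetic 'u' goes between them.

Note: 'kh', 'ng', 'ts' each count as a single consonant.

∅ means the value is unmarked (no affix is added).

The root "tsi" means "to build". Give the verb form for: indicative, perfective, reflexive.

tsiikhutitsib

Attach voice reflexive -ikh → tsiikh.
Attach mood indicative -tuts → tsiikhtuts.
Attach aspect perfective -ub → tsiikhtutsub.
Apply vowel harmony: tsiikhtutsub → tsiikhtitsib.
Apply epenthesis: tsiikhtitsib → tsiikhutitsib.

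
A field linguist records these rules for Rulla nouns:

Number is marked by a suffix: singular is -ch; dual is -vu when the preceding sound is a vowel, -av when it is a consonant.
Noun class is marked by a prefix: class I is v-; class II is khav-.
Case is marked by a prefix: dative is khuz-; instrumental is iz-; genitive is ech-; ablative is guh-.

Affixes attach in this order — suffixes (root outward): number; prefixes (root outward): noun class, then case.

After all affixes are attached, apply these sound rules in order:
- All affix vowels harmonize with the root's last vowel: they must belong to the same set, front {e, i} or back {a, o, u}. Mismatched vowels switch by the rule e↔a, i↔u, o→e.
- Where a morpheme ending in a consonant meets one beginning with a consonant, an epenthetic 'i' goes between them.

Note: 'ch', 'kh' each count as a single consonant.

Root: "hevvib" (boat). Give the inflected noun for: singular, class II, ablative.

gihikhevihevvibich

Attach noun class class II khav- → khavhevvib.
Attach number singular -ch → khavhevvibch.
Attach case ablative guh- → guhkhavhevvibch.
Apply vowel harmony: guhkhavhevvibch → gihkhevhevvibch.
Apply epenthesis: gihkhevhevvibch → gihikhevihevvibich.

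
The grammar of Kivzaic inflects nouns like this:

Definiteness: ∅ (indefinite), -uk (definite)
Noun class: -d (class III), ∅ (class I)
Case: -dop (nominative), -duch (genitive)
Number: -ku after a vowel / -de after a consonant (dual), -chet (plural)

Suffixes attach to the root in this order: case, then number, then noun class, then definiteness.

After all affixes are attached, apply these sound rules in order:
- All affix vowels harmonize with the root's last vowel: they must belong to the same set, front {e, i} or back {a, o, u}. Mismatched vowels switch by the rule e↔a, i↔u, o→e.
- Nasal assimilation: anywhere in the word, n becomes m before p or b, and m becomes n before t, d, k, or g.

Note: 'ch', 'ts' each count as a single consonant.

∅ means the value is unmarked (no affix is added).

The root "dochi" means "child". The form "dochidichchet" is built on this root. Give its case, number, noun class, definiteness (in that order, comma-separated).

genitive, plural, class I, indefinite

Segment: dochi-duch-chet.
case: -duch → genitive.
number: -chet → plural.
noun class: ∅ → class I.
definiteness: ∅ → indefinite.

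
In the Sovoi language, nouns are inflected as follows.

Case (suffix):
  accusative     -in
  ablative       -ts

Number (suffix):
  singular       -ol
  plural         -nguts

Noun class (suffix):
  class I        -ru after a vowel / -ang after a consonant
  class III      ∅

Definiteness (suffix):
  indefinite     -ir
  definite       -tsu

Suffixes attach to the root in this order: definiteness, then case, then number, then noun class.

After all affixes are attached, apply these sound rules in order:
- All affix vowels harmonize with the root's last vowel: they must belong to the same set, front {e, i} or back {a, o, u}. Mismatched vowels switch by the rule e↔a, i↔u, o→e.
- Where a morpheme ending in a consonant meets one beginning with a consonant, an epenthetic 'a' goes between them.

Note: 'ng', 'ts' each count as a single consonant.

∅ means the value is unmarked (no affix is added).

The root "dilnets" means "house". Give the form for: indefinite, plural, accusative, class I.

dilnetsirinangitseng

Attach definiteness indefinite -ir → dilnetsir.
Attach case accusative -in → dilnetsirin.
Attach number plural -nguts → dilnetsirinnguts.
Attach noun class class I -ang (after consonant 'ts') → dilnetsirinngutsang.
Apply vowel harmony: dilnetsirinngutsang → dilnetsirinngitseng.
Apply epenthesis: dilnetsirinngitseng → dilnetsirinangitseng.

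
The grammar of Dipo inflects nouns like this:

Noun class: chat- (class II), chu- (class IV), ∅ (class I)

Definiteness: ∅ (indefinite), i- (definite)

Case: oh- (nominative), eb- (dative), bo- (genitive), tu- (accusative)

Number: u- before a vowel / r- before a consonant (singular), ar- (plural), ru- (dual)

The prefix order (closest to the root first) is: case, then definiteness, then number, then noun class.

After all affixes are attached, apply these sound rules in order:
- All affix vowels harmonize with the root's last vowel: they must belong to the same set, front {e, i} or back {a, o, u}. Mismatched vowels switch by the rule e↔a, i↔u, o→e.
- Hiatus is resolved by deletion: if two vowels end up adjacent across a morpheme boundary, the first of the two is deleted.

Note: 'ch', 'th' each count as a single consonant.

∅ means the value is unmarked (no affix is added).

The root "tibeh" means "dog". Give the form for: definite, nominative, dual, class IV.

chirehtibeh

Attach case nominative oh- → ohtibeh.
Attach definiteness definite i- → iohtibeh.
Attach number dual ru- → ruiohtibeh.
Attach noun class class IV chu- → churuiohtibeh.
Apply vowel harmony: churuiohtibeh → chiriiehtibeh.
Apply vowel deletion: chiriiehtibeh → chirehtibeh.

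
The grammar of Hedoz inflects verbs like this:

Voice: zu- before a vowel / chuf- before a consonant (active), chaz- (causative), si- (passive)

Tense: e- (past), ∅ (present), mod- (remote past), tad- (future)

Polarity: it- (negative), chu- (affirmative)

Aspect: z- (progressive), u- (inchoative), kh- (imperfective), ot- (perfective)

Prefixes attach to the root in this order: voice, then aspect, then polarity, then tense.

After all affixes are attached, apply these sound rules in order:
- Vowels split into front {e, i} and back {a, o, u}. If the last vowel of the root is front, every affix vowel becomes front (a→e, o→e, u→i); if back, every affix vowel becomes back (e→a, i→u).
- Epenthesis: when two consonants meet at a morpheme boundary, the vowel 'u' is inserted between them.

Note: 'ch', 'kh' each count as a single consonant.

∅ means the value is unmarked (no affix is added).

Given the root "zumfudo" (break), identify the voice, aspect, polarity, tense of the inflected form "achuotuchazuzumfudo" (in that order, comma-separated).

causative, perfective, affirmative, past

Segment: e-chu-ot-chaz-zumfudo.
voice: chaz- → causative.
aspect: ot- → perfective.
polarity: chu- → affirmative.
tense: e- → past.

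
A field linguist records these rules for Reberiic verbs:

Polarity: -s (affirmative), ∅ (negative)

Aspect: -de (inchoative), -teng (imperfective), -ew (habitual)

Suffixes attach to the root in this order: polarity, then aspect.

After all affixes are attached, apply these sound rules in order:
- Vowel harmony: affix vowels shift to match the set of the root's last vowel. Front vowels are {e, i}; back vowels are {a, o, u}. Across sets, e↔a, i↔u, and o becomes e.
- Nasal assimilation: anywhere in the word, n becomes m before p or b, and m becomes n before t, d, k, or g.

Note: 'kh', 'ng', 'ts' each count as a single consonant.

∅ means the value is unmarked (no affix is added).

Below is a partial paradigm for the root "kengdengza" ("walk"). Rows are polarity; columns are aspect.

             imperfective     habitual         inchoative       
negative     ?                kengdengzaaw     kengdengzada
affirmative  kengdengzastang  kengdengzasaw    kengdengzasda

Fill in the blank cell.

kengdengzatang

polarity = negative: zero marking, form stays kengdengza.
Attach aspect imperfective -teng → kengdengzateng.
Apply vowel harmony: kengdengzateng → kengdengzatang.
Nasal assimilation: no change.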